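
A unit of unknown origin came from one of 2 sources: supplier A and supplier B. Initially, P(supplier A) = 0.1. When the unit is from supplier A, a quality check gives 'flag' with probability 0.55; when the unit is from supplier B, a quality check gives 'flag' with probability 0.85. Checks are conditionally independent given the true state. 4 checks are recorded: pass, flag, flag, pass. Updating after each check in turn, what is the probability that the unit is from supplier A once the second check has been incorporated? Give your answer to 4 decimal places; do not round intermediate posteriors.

0.1774

Each posterior becomes the prior for the next update.
After 'pass': P(supplier A) = 0.45·0.1000 / (0.45·0.1000 + 0.15·0.9000) ≈ 0.2500
After 'flag': P(supplier A) = 0.55·0.2500 / (0.55·0.2500 + 0.85·0.7500) ≈ 0.1774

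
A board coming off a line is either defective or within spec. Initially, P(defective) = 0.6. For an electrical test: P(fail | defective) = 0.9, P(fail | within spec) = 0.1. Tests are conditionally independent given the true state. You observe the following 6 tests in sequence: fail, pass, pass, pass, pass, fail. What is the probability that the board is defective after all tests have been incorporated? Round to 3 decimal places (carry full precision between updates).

0.018

After 'fail': P(defective) = 0.9·0.6000 / (0.9·0.6000 + 0.1·0.4000) ≈ 0.9310
After 'pass': P(defective) = 0.1·0.9310 / (0.1·0.9310 + 0.9·0.0690) ≈ 0.6000
After 'pass': P(defective) = 0.1·0.6000 / (0.1·0.6000 + 0.9·0.4000) ≈ 0.1429
After 'pass': P(defective) = 0.1·0.1429 / (0.1·0.1429 + 0.9·0.8571) ≈ 0.0182
After 'pass': P(defective) = 0.1·0.0182 / (0.1·0.0182 + 0.9·0.9818) ≈ 0.0021
After 'fail': P(defective) = 0.9·0.0021 / (0.9·0.0021 + 0.1·0.9979) ≈ 0.0182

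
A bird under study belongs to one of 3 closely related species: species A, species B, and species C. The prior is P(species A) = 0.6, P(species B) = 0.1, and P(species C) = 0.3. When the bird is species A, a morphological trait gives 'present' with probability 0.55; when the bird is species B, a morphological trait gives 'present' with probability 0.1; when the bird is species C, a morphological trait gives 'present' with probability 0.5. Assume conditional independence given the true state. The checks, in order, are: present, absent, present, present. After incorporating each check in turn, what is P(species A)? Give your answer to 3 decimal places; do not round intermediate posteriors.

After 'present': normaliser = 0.55·0.6000 + 0.1·0.1000 + 0.5·0.3000; P(species A) ≈ 0.6735, P(species B) ≈ 0.0204, P(species C) ≈ 0.3061
After 'absent': normaliser = 0.45·0.6735 + 0.9·0.0204 + 0.5·0.3061; P(species A) ≈ 0.6387, P(species B) ≈ 0.0387, P(species C) ≈ 0.3226
After 'present': normaliser = 0.55·0.6387 + 0.1·0.0387 + 0.5·0.3226; P(species A) ≈ 0.6802, P(species B) ≈ 0.0075, P(species C) ≈ 0.3123
After 'present': normaliser = 0.55·0.6802 + 0.1·0.0075 + 0.5·0.3123; P(species A) ≈ 0.7045, P(species B) ≈ 0.0014, P(species C) ≈ 0.2941

0.705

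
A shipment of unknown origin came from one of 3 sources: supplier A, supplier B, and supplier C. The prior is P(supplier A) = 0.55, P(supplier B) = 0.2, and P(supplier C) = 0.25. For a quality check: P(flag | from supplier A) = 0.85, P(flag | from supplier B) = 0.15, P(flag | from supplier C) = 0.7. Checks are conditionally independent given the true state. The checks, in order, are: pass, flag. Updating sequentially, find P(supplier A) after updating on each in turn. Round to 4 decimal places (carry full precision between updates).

0.4734

After 'pass': normaliser = 0.15·0.5500 + 0.85·0.2000 + 0.3·0.2500; P(supplier A) ≈ 0.2519, P(supplier B) ≈ 0.5191, P(supplier C) ≈ 0.2290
After 'flag': normaliser = 0.85·0.2519 + 0.15·0.5191 + 0.7·0.2290; P(supplier A) ≈ 0.4734, P(supplier B) ≈ 0.1722, P(supplier C) ≈ 0.3544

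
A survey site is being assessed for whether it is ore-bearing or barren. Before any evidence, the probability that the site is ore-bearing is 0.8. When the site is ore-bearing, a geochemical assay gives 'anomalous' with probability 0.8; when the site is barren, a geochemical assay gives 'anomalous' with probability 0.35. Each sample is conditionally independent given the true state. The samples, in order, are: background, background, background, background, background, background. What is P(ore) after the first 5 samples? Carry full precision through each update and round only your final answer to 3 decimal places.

After 'background': P(ore) = 0.2·0.8000 / (0.2·0.8000 + 0.65·0.2000) ≈ 0.5517
After 'background': P(ore) = 0.2·0.5517 / (0.2·0.5517 + 0.65·0.4483) ≈ 0.2747
After 'background': P(ore) = 0.2·0.2747 / (0.2·0.2747 + 0.65·0.7253) ≈ 0.1044
After 'background': P(ore) = 0.2·0.1044 / (0.2·0.1044 + 0.65·0.8956) ≈ 0.0346
After 'background': P(ore) = 0.2·0.0346 / (0.2·0.0346 + 0.65·0.9654) ≈ 0.0109

0.011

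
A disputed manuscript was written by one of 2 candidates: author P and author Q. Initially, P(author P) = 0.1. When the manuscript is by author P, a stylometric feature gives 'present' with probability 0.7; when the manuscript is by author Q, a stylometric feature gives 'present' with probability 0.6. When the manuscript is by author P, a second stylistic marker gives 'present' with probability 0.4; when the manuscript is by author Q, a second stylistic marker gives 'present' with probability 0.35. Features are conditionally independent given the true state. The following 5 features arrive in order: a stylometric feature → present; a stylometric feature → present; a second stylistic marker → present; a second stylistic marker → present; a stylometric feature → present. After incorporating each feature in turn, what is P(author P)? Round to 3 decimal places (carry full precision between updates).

Each posterior becomes the prior for the next update.
After a stylometric feature='present': P(author P) = 0.7·0.1000 / (0.7·0.1000 + 0.6·0.9000) ≈ 0.1148
After a stylometric feature='present': P(author P) = 0.7·0.1148 / (0.7·0.1148 + 0.6·0.8852) ≈ 0.1314
After a second stylistic marker='present': P(author P) = 0.4·0.1314 / (0.4·0.1314 + 0.35·0.8686) ≈ 0.1474
After a second stylistic marker='present': P(author P) = 0.4·0.1474 / (0.4·0.1474 + 0.35·0.8526) ≈ 0.1649
After a stylometric feature='present': P(author P) = 0.7·0.1649 / (0.7·0.1649 + 0.6·0.8351) ≈ 0.1873

0.187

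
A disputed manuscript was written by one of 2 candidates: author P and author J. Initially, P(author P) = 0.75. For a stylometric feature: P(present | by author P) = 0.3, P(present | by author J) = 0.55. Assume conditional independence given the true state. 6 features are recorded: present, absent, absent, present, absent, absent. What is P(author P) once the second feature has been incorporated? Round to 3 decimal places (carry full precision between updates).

0.718

After 'present': P(author P) = 0.3·0.7500 / (0.3·0.7500 + 0.55·0.2500) ≈ 0.6207
After 'absent': P(author P) = 0.7·0.6207 / (0.7·0.6207 + 0.45·0.3793) ≈ 0.7179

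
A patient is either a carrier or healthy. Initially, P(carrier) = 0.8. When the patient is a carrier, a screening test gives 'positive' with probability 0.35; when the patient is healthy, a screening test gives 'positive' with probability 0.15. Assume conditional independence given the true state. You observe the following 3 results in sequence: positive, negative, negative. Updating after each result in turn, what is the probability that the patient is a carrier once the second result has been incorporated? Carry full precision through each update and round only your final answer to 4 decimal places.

0.8771

After 'positive': P(carrier) = 0.35·0.8000 / (0.35·0.8000 + 0.15·0.2000) ≈ 0.9032
After 'negative': P(carrier) = 0.65·0.9032 / (0.65·0.9032 + 0.85·0.0968) ≈ 0.8771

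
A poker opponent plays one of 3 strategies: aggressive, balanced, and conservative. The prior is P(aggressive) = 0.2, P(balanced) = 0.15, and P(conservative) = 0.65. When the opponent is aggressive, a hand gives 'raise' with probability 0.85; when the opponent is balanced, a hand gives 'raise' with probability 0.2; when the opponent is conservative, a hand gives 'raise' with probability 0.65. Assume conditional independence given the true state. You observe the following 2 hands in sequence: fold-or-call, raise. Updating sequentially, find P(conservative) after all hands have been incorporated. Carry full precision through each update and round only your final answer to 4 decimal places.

0.7492

After 'fold-or-call': normaliser = 0.15·0.2000 + 0.8·0.1500 + 0.35·0.6500; P(aggressive) ≈ 0.0795, P(balanced) ≈ 0.3179, P(conservative) ≈ 0.6026
After 'raise': normaliser = 0.85·0.0795 + 0.2·0.3179 + 0.65·0.6026; P(aggressive) ≈ 0.1292, P(balanced) ≈ 0.1216, P(conservative) ≈ 0.7492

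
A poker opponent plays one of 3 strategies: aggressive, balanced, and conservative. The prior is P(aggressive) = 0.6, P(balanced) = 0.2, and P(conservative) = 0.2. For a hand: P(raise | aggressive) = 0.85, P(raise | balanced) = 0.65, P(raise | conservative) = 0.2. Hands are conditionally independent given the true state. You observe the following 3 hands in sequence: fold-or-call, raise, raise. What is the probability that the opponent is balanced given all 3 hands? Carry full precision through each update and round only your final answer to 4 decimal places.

0.2928

After 'fold-or-call': normaliser = 0.15·0.6000 + 0.35·0.2000 + 0.8·0.2000; P(aggressive) ≈ 0.2812, P(balanced) ≈ 0.2188, P(conservative) ≈ 0.5000
After 'raise': normaliser = 0.85·0.2812 + 0.65·0.2188 + 0.2·0.5000; P(aggressive) ≈ 0.4968, P(balanced) ≈ 0.2955, P(conservative) ≈ 0.2078
After 'raise': normaliser = 0.85·0.4968 + 0.65·0.2955 + 0.2·0.2078; P(aggressive) ≈ 0.6438, P(balanced) ≈ 0.2928, P(conservative) ≈ 0.0634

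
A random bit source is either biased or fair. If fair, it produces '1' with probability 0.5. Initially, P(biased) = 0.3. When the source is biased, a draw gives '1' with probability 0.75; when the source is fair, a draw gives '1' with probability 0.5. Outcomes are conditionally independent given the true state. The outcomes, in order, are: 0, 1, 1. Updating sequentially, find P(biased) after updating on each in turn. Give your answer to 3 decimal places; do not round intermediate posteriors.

After '0': P(biased) = 0.25·0.3000 / (0.25·0.3000 + 0.5·0.7000) ≈ 0.1765
After '1': P(biased) = 0.75·0.1765 / (0.75·0.1765 + 0.5·0.8235) ≈ 0.2432
After '1': P(biased) = 0.75·0.2432 / (0.75·0.2432 + 0.5·0.7568) ≈ 0.3253

0.325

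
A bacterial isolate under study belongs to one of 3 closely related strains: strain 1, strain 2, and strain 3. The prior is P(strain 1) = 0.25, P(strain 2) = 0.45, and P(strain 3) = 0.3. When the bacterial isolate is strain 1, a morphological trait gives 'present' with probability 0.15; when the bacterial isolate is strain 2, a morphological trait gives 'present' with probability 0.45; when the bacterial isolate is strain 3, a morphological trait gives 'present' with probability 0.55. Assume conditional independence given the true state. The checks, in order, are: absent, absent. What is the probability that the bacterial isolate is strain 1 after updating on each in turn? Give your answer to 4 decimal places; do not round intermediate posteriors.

Each posterior becomes the prior for the next update.
After 'absent': normaliser = 0.85·0.2500 + 0.55·0.4500 + 0.45·0.3000; P(strain 1) ≈ 0.3571, P(strain 2) ≈ 0.4160, P(strain 3) ≈ 0.2269
After 'absent': normaliser = 0.85·0.3571 + 0.55·0.4160 + 0.45·0.2269; P(strain 1) ≈ 0.4785, P(strain 2) ≈ 0.3606, P(strain 3) ≈ 0.1609

0.4785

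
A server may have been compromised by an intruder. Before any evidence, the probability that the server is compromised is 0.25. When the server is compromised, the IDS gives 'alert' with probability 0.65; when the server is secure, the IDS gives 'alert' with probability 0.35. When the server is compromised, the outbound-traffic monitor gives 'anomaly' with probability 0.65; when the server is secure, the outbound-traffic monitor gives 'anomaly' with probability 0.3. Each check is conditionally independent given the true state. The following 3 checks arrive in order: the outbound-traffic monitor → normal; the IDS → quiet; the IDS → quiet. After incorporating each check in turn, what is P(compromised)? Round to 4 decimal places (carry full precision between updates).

After the outbound-traffic monitor='normal': P(compromised) = 0.35·0.2500 / (0.35·0.2500 + 0.7·0.7500) ≈ 0.1429
After the IDS='quiet': P(compromised) = 0.35·0.1429 / (0.35·0.1429 + 0.65·0.8571) ≈ 0.0824
After the IDS='quiet': P(compromised) = 0.35·0.0824 / (0.35·0.0824 + 0.65·0.9176) ≈ 0.0461

0.0461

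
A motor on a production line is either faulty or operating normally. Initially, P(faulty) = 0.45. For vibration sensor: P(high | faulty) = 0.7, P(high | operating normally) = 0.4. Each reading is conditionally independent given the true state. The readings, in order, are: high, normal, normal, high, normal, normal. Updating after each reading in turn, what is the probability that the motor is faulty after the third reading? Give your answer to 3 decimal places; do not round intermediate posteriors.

After 'high': P(faulty) = 0.7·0.4500 / (0.7·0.4500 + 0.4·0.5500) ≈ 0.5888
After 'normal': P(faulty) = 0.3·0.5888 / (0.3·0.5888 + 0.6·0.4112) ≈ 0.4172
After 'normal': P(faulty) = 0.3·0.4172 / (0.3·0.4172 + 0.6·0.5828) ≈ 0.2636

0.264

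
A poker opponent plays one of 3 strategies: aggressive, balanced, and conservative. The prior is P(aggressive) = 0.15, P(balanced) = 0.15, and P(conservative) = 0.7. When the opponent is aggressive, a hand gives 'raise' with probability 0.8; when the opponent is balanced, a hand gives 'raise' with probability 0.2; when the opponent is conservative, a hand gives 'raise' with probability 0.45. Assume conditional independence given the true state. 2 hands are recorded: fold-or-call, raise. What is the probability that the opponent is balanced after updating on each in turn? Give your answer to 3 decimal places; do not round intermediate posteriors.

0.108

After 'fold-or-call': normaliser = 0.2·0.1500 + 0.8·0.1500 + 0.55·0.7000; P(aggressive) ≈ 0.0561, P(balanced) ≈ 0.2243, P(conservative) ≈ 0.7196
After 'raise': normaliser = 0.8·0.0561 + 0.2·0.2243 + 0.45·0.7196; P(aggressive) ≈ 0.1085, P(balanced) ≈ 0.1085, P(conservative) ≈ 0.7831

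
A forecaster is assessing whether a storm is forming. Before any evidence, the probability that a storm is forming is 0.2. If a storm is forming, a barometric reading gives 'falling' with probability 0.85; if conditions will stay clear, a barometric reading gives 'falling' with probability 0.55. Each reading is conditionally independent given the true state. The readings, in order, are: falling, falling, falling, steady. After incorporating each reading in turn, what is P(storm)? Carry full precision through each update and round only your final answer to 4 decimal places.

0.2352

Each posterior becomes the prior for the next update.
After 'falling': P(storm) = 0.85·0.2000 / (0.85·0.2000 + 0.55·0.8000) ≈ 0.2787
After 'falling': P(storm) = 0.85·0.2787 / (0.85·0.2787 + 0.55·0.7213) ≈ 0.3739
After 'falling': P(storm) = 0.85·0.3739 / (0.85·0.3739 + 0.55·0.6261) ≈ 0.4799
After 'steady': P(storm) = 0.15·0.4799 / (0.15·0.4799 + 0.45·0.5201) ≈ 0.2352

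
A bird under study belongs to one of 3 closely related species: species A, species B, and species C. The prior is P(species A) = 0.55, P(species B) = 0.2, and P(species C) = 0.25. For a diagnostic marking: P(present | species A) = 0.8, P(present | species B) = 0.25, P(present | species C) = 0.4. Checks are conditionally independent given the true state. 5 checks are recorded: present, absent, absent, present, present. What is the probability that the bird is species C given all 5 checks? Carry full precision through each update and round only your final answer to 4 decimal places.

0.3067

After 'present': normaliser = 0.8·0.5500 + 0.25·0.2000 + 0.4·0.2500; P(species A) ≈ 0.7458, P(species B) ≈ 0.0847, P(species C) ≈ 0.1695
After 'absent': normaliser = 0.2·0.7458 + 0.75·0.0847 + 0.6·0.1695; P(species A) ≈ 0.4744, P(species B) ≈ 0.2022, P(species C) ≈ 0.3235
After 'absent': normaliser = 0.2·0.4744 + 0.75·0.2022 + 0.6·0.3235; P(species A) ≈ 0.2154, P(species B) ≈ 0.3441, P(species C) ≈ 0.4405
After 'present': normaliser = 0.8·0.2154 + 0.25·0.3441 + 0.4·0.4405; P(species A) ≈ 0.3965, P(species B) ≈ 0.1980, P(species C) ≈ 0.4055
After 'present': normaliser = 0.8·0.3965 + 0.25·0.1980 + 0.4·0.4055; P(species A) ≈ 0.5997, P(species B) ≈ 0.0936, P(species C) ≈ 0.3067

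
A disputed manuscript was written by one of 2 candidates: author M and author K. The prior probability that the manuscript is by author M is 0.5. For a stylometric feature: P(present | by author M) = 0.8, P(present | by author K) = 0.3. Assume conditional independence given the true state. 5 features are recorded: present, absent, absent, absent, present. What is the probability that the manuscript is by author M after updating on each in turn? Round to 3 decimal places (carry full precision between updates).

0.142

After 'present': P(author M) = 0.8·0.5000 / (0.8·0.5000 + 0.3·0.5000) ≈ 0.7273
After 'absent': P(author M) = 0.2·0.7273 / (0.2·0.7273 + 0.7·0.2727) ≈ 0.4324
After 'absent': P(author M) = 0.2·0.4324 / (0.2·0.4324 + 0.7·0.5676) ≈ 0.1788
After 'absent': P(author M) = 0.2·0.1788 / (0.2·0.1788 + 0.7·0.8212) ≈ 0.0586
After 'present': P(author M) = 0.8·0.0586 / (0.8·0.0586 + 0.3·0.9414) ≈ 0.1423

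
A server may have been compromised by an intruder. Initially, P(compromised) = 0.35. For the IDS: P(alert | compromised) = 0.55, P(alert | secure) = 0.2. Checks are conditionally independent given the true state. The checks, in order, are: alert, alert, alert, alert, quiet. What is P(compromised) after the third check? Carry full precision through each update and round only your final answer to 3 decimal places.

0.918

After 'alert': P(compromised) = 0.55·0.3500 / (0.55·0.3500 + 0.2·0.6500) ≈ 0.5969
After 'alert': P(compromised) = 0.55·0.5969 / (0.55·0.5969 + 0.2·0.4031) ≈ 0.8028
After 'alert': P(compromised) = 0.55·0.8028 / (0.55·0.8028 + 0.2·0.1972) ≈ 0.9180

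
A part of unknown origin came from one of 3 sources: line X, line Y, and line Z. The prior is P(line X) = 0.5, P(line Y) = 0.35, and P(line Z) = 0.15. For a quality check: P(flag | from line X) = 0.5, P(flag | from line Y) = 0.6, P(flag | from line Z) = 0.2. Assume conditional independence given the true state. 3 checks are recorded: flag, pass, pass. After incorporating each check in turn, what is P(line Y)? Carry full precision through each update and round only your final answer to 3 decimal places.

After 'flag': normaliser = 0.5·0.5000 + 0.6·0.3500 + 0.2·0.1500; P(line X) ≈ 0.5102, P(line Y) ≈ 0.4286, P(line Z) ≈ 0.0612
After 'pass': normaliser = 0.5·0.5102 + 0.4·0.4286 + 0.8·0.0612; P(line X) ≈ 0.5365, P(line Y) ≈ 0.3605, P(line Z) ≈ 0.1030
After 'pass': normaliser = 0.5·0.5365 + 0.4·0.3605 + 0.8·0.1030; P(line X) ≈ 0.5421, P(line Y) ≈ 0.2914, P(line Z) ≈ 0.1665

0.291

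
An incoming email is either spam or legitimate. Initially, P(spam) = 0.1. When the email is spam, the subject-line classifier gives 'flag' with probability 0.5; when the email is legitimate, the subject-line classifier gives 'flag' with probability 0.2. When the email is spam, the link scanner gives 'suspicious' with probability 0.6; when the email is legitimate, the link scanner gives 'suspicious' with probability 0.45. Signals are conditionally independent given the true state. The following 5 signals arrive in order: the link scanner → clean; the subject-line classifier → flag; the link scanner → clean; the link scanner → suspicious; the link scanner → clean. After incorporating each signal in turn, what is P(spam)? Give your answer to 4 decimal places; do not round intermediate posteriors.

Apply Bayes' rule sequentially, carrying P(spam) forward.
After the link scanner='clean': P(spam) = 0.4·0.1000 / (0.4·0.1000 + 0.55·0.9000) ≈ 0.0748
After the subject-line classifier='flag': P(spam) = 0.5·0.0748 / (0.5·0.0748 + 0.2·0.9252) ≈ 0.1681
After the link scanner='clean': P(spam) = 0.4·0.1681 / (0.4·0.1681 + 0.55·0.8319) ≈ 0.1281
After the link scanner='suspicious': P(spam) = 0.6·0.1281 / (0.6·0.1281 + 0.45·0.8719) ≈ 0.1638
After the link scanner='clean': P(spam) = 0.4·0.1638 / (0.4·0.1638 + 0.55·0.8362) ≈ 0.1247

0.1247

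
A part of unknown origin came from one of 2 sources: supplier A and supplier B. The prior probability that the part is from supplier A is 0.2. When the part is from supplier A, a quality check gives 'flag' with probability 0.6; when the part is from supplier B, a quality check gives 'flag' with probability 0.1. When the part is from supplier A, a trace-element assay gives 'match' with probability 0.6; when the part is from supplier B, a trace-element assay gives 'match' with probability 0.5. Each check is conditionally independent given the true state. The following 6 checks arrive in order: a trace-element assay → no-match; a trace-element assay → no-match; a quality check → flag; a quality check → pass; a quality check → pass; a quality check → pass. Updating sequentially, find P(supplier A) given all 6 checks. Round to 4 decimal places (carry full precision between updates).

0.0777

Each posterior becomes the prior for the next update.
After a trace-element assay='no-match': P(supplier A) = 0.4·0.2000 / (0.4·0.2000 + 0.5·0.8000) ≈ 0.1667
After a trace-element assay='no-match': P(supplier A) = 0.4·0.1667 / (0.4·0.1667 + 0.5·0.8333) ≈ 0.1379
After a quality check='flag': P(supplier A) = 0.6·0.1379 / (0.6·0.1379 + 0.1·0.8621) ≈ 0.4898
After a quality check='pass': P(supplier A) = 0.4·0.4898 / (0.4·0.4898 + 0.9·0.5102) ≈ 0.2991
After a quality check='pass': P(supplier A) = 0.4·0.2991 / (0.4·0.2991 + 0.9·0.7009) ≈ 0.1594
After a quality check='pass': P(supplier A) = 0.4·0.1594 / (0.4·0.1594 + 0.9·0.8406) ≈ 0.0777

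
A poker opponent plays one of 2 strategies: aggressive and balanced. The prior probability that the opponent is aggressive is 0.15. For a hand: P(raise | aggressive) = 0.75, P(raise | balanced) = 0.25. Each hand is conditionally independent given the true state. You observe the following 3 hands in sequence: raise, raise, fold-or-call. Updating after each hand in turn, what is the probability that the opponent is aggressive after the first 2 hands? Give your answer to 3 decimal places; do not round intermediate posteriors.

Each posterior becomes the prior for the next update.
After 'raise': P(aggressive) = 0.75·0.1500 / (0.75·0.1500 + 0.25·0.8500) ≈ 0.3462
After 'raise': P(aggressive) = 0.75·0.3462 / (0.75·0.3462 + 0.25·0.6538) ≈ 0.6136

0.614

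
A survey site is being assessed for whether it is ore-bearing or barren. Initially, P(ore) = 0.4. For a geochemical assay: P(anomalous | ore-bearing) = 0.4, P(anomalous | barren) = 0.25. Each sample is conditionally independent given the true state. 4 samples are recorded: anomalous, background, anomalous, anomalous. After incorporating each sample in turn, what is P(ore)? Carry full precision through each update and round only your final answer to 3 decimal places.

0.686

After 'anomalous': P(ore) = 0.4·0.4000 / (0.4·0.4000 + 0.25·0.6000) ≈ 0.5161
After 'background': P(ore) = 0.6·0.5161 / (0.6·0.5161 + 0.75·0.4839) ≈ 0.4604
After 'anomalous': P(ore) = 0.4·0.4604 / (0.4·0.4604 + 0.25·0.5396) ≈ 0.5772
After 'anomalous': P(ore) = 0.4·0.5772 / (0.4·0.5772 + 0.25·0.4228) ≈ 0.6860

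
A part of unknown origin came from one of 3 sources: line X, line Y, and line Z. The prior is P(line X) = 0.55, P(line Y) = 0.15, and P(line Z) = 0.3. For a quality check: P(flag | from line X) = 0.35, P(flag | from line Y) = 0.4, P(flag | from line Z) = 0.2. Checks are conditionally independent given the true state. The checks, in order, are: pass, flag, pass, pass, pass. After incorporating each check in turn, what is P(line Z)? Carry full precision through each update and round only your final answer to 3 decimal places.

After 'pass': normaliser = 0.65·0.5500 + 0.6·0.1500 + 0.8·0.3000; P(line X) ≈ 0.5200, P(line Y) ≈ 0.1309, P(line Z) ≈ 0.3491
After 'flag': normaliser = 0.35·0.5200 + 0.4·0.1309 + 0.2·0.3491; P(line X) ≈ 0.5983, P(line Y) ≈ 0.1721, P(line Z) ≈ 0.2295
After 'pass': normaliser = 0.65·0.5983 + 0.6·0.1721 + 0.8·0.2295; P(line X) ≈ 0.5755, P(line Y) ≈ 0.1528, P(line Z) ≈ 0.2717
After 'pass': normaliser = 0.65·0.5755 + 0.6·0.1528 + 0.8·0.2717; P(line X) ≈ 0.5476, P(line Y) ≈ 0.1342, P(line Z) ≈ 0.3182
After 'pass': normaliser = 0.65·0.5476 + 0.6·0.1342 + 0.8·0.3182; P(line X) ≈ 0.5151, P(line Y) ≈ 0.1166, P(line Z) ≈ 0.3684

0.368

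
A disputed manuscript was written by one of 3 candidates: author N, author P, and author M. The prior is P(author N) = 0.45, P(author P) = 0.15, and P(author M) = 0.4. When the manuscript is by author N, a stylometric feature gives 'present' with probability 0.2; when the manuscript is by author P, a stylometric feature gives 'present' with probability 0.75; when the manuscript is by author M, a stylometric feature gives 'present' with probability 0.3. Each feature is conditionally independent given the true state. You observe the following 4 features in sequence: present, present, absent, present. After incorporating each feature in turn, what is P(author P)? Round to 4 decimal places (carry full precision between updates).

0.6024

Each posterior becomes the prior for the next update.
After 'present': normaliser = 0.2·0.4500 + 0.75·0.1500 + 0.3·0.4000; P(author N) ≈ 0.2791, P(author P) ≈ 0.3488, P(author M) ≈ 0.3721
After 'present': normaliser = 0.2·0.2791 + 0.75·0.3488 + 0.3·0.3721; P(author N) ≈ 0.1301, P(author P) ≈ 0.6098, P(author M) ≈ 0.2602
After 'absent': normaliser = 0.8·0.1301 + 0.25·0.6098 + 0.7·0.2602; P(author N) ≈ 0.2373, P(author P) ≈ 0.3475, P(author M) ≈ 0.4152
After 'present': normaliser = 0.2·0.2373 + 0.75·0.3475 + 0.3·0.4152; P(author N) ≈ 0.1097, P(author P) ≈ 0.6024, P(author M) ≈ 0.2879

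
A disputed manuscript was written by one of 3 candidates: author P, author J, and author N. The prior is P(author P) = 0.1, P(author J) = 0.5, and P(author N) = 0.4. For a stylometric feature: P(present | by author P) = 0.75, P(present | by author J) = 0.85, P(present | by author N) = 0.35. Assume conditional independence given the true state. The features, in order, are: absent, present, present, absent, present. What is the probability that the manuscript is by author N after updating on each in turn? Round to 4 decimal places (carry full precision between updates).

0.4315

After 'absent': normaliser = 0.25·0.1000 + 0.15·0.5000 + 0.65·0.4000; P(author P) ≈ 0.0694, P(author J) ≈ 0.2083, P(author N) ≈ 0.7222
After 'present': normaliser = 0.75·0.0694 + 0.85·0.2083 + 0.35·0.7222; P(author P) ≈ 0.1081, P(author J) ≈ 0.3674, P(author N) ≈ 0.5245
After 'present': normaliser = 0.75·0.1081 + 0.85·0.3674 + 0.35·0.5245; P(author P) ≈ 0.1405, P(author J) ≈ 0.5413, P(author N) ≈ 0.3182
After 'absent': normaliser = 0.25·0.1405 + 0.15·0.5413 + 0.65·0.3182; P(author P) ≈ 0.1087, P(author J) ≈ 0.2513, P(author N) ≈ 0.6400
After 'present': normaliser = 0.75·0.1087 + 0.85·0.2513 + 0.35·0.6400; P(author P) ≈ 0.1570, P(author J) ≈ 0.4115, P(author N) ≈ 0.4315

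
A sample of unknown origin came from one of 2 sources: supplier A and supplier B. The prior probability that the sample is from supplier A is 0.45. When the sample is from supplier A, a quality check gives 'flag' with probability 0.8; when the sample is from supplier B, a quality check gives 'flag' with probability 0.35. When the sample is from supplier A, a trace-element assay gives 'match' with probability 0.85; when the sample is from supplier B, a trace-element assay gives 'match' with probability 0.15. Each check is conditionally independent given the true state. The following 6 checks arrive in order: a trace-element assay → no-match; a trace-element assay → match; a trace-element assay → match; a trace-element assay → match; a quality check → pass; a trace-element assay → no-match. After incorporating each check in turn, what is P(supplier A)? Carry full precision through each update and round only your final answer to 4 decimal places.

0.5879

Apply Bayes' rule sequentially, carrying P(supplier A) forward.
After a trace-element assay='no-match': P(supplier A) = 0.15·0.4500 / (0.15·0.4500 + 0.85·0.5500) ≈ 0.1262
After a trace-element assay='match': P(supplier A) = 0.85·0.1262 / (0.85·0.1262 + 0.15·0.8738) ≈ 0.4500
After a trace-element assay='match': P(supplier A) = 0.85·0.4500 / (0.85·0.4500 + 0.15·0.5500) ≈ 0.8226
After a trace-element assay='match': P(supplier A) = 0.85·0.8226 / (0.85·0.8226 + 0.15·0.1774) ≈ 0.9633
After a quality check='pass': P(supplier A) = 0.2·0.9633 / (0.2·0.9633 + 0.65·0.0367) ≈ 0.8899
After a trace-element assay='no-match': P(supplier A) = 0.15·0.8899 / (0.15·0.8899 + 0.85·0.1101) ≈ 0.5879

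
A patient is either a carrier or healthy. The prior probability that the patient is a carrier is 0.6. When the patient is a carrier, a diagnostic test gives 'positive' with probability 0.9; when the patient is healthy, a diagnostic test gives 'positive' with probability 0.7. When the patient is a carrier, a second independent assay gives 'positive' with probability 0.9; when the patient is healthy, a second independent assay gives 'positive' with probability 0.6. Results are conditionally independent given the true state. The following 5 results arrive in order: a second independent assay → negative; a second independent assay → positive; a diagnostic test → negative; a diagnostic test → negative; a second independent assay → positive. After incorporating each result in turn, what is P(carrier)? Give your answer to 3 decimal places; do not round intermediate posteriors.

Each posterior becomes the prior for the next update.
After a second independent assay='negative': P(carrier) = 0.1·0.6000 / (0.1·0.6000 + 0.4·0.4000) ≈ 0.2727
After a second independent assay='positive': P(carrier) = 0.9·0.2727 / (0.9·0.2727 + 0.6·0.7273) ≈ 0.3600
After a diagnostic test='negative': P(carrier) = 0.1·0.3600 / (0.1·0.3600 + 0.3·0.6400) ≈ 0.1579
After a diagnostic test='negative': P(carrier) = 0.1·0.1579 / (0.1·0.1579 + 0.3·0.8421) ≈ 0.0588
After a second independent assay='positive': P(carrier) = 0.9·0.0588 / (0.9·0.0588 + 0.6·0.9412) ≈ 0.0857

0.086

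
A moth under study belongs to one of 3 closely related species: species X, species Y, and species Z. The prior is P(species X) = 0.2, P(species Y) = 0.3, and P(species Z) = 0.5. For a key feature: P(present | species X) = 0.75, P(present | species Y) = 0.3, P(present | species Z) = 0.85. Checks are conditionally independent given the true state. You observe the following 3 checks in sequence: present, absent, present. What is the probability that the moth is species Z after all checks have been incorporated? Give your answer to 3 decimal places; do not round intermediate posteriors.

Apply Bayes' rule sequentially, carrying P(species Z) forward.
After 'present': normaliser = 0.75·0.2000 + 0.3·0.3000 + 0.85·0.5000; P(species X) ≈ 0.2256, P(species Y) ≈ 0.1353, P(species Z) ≈ 0.6391
After 'absent': normaliser = 0.25·0.2256 + 0.7·0.1353 + 0.15·0.6391; P(species X) ≈ 0.2283, P(species Y) ≈ 0.3836, P(species Z) ≈ 0.3881
After 'present': normaliser = 0.75·0.2283 + 0.3·0.3836 + 0.85·0.3881; P(species X) ≈ 0.2779, P(species Y) ≈ 0.1867, P(species Z) ≈ 0.5354

0.535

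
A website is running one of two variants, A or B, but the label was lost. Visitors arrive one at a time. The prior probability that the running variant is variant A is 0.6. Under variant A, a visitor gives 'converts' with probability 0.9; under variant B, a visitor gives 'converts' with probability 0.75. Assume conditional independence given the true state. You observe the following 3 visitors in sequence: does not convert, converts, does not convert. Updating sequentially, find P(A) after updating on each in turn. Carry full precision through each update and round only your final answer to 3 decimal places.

0.224

After 'does not convert': P(A) = 0.1·0.6000 / (0.1·0.6000 + 0.25·0.4000) ≈ 0.3750
After 'converts': P(A) = 0.9·0.3750 / (0.9·0.3750 + 0.75·0.6250) ≈ 0.4186
After 'does not convert': P(A) = 0.1·0.4186 / (0.1·0.4186 + 0.25·0.5814) ≈ 0.2236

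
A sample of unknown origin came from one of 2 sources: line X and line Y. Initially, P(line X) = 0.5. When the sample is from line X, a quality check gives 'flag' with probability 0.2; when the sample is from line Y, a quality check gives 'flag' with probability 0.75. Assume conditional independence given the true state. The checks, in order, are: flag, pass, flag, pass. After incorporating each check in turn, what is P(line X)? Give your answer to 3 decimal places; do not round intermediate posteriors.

Apply Bayes' rule sequentially, carrying P(line X) forward.
After 'flag': P(line X) = 0.2·0.5000 / (0.2·0.5000 + 0.75·0.5000) ≈ 0.2105
After 'pass': P(line X) = 0.8·0.2105 / (0.8·0.2105 + 0.25·0.7895) ≈ 0.4604
After 'flag': P(line X) = 0.2·0.4604 / (0.2·0.4604 + 0.75·0.5396) ≈ 0.1854
After 'pass': P(line X) = 0.8·0.1854 / (0.8·0.1854 + 0.25·0.8146) ≈ 0.4214

0.421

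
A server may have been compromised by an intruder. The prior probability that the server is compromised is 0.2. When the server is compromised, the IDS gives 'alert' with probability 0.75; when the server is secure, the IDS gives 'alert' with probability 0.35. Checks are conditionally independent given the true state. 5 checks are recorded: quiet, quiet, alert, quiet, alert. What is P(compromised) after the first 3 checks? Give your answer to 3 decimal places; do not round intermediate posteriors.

Apply Bayes' rule sequentially, carrying P(compromised) forward.
After 'quiet': P(compromised) = 0.25·0.2000 / (0.25·0.2000 + 0.65·0.8000) ≈ 0.0877
After 'quiet': P(compromised) = 0.25·0.0877 / (0.25·0.0877 + 0.65·0.9123) ≈ 0.0357
After 'alert': P(compromised) = 0.75·0.0357 / (0.75·0.0357 + 0.35·0.9643) ≈ 0.0734

0.073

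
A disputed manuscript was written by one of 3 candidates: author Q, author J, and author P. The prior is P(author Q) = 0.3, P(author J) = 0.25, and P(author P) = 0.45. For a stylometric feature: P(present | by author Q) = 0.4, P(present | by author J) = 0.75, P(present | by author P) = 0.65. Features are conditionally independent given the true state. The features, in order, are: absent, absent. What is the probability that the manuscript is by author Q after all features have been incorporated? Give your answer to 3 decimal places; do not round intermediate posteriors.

Each posterior becomes the prior for the next update.
After 'absent': normaliser = 0.6·0.3000 + 0.25·0.2500 + 0.35·0.4500; P(author Q) ≈ 0.4500, P(author J) ≈ 0.1562, P(author P) ≈ 0.3937
After 'absent': normaliser = 0.6·0.4500 + 0.25·0.1562 + 0.35·0.3937; P(author Q) ≈ 0.6042, P(author J) ≈ 0.0874, P(author P) ≈ 0.3084

0.604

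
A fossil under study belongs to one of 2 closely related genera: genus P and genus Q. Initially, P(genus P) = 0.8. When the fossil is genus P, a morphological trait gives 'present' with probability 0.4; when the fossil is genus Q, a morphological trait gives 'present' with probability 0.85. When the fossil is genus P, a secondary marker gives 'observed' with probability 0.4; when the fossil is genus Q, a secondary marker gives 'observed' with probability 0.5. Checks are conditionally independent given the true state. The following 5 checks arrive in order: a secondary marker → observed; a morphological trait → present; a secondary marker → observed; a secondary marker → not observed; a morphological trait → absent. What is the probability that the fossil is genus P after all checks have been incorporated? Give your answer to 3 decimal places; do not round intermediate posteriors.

Apply Bayes' rule sequentially, carrying P(genus P) forward.
After a secondary marker='observed': P(genus P) = 0.4·0.8000 / (0.4·0.8000 + 0.5·0.2000) ≈ 0.7619
After a morphological trait='present': P(genus P) = 0.4·0.7619 / (0.4·0.7619 + 0.85·0.2381) ≈ 0.6009
After a secondary marker='observed': P(genus P) = 0.4·0.6009 / (0.4·0.6009 + 0.5·0.3991) ≈ 0.5464
After a secondary marker='not observed': P(genus P) = 0.6·0.5464 / (0.6·0.5464 + 0.5·0.4536) ≈ 0.5911
After a morphological trait='absent': P(genus P) = 0.6·0.5911 / (0.6·0.5911 + 0.15·0.4089) ≈ 0.8526

0.853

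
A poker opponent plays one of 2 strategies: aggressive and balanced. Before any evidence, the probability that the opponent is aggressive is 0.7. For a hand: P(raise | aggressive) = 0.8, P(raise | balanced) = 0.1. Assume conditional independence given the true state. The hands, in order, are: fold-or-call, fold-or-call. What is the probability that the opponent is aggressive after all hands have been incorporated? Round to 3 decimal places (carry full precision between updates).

0.103

After 'fold-or-call': P(aggressive) = 0.2·0.7000 / (0.2·0.7000 + 0.9·0.3000) ≈ 0.3415
After 'fold-or-call': P(aggressive) = 0.2·0.3415 / (0.2·0.3415 + 0.9·0.6585) ≈ 0.1033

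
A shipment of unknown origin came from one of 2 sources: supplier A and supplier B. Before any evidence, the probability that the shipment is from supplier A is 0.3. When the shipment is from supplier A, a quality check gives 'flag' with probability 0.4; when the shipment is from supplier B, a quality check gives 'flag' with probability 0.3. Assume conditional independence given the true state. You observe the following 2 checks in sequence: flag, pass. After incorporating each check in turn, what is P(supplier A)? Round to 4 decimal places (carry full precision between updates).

After 'flag': P(supplier A) = 0.4·0.3000 / (0.4·0.3000 + 0.3·0.7000) ≈ 0.3636
After 'pass': P(supplier A) = 0.6·0.3636 / (0.6·0.3636 + 0.7·0.6364) ≈ 0.3288

0.3288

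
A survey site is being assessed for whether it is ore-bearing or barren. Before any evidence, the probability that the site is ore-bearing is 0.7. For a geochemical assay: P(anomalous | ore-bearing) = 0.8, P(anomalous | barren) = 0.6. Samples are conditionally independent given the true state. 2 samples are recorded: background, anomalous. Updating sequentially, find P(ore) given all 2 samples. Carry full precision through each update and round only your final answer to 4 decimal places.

After 'background': P(ore) = 0.2·0.7000 / (0.2·0.7000 + 0.4·0.3000) ≈ 0.5385
After 'anomalous': P(ore) = 0.8·0.5385 / (0.8·0.5385 + 0.6·0.4615) ≈ 0.6087

0.6087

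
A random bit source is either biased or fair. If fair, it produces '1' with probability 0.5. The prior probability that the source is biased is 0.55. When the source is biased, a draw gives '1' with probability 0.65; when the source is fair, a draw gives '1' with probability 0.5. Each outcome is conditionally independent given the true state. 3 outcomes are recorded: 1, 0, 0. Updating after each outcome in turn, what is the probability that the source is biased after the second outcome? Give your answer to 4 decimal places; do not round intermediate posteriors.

0.5266

After '1': P(biased) = 0.65·0.5500 / (0.65·0.5500 + 0.5·0.4500) ≈ 0.6137
After '0': P(biased) = 0.35·0.6137 / (0.35·0.6137 + 0.5·0.3863) ≈ 0.5266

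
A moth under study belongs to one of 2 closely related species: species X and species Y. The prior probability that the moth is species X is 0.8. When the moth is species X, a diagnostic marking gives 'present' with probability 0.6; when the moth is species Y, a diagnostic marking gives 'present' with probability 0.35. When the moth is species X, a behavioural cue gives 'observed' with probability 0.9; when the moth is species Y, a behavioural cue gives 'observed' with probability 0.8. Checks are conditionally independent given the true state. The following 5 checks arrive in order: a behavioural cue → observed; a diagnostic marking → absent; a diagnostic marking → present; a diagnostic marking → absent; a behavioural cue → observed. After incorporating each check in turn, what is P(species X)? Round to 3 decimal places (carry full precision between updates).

Apply Bayes' rule sequentially, carrying P(species X) forward.
After a behavioural cue='observed': P(species X) = 0.9·0.8000 / (0.9·0.8000 + 0.8·0.2000) ≈ 0.8182
After a diagnostic marking='absent': P(species X) = 0.4·0.8182 / (0.4·0.8182 + 0.65·0.1818) ≈ 0.7347
After a diagnostic marking='present': P(species X) = 0.6·0.7347 / (0.6·0.7347 + 0.35·0.2653) ≈ 0.8260
After a diagnostic marking='absent': P(species X) = 0.4·0.8260 / (0.4·0.8260 + 0.65·0.1740) ≈ 0.7450
After a behavioural cue='observed': P(species X) = 0.9·0.7450 / (0.9·0.7450 + 0.8·0.2550) ≈ 0.7667

0.767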